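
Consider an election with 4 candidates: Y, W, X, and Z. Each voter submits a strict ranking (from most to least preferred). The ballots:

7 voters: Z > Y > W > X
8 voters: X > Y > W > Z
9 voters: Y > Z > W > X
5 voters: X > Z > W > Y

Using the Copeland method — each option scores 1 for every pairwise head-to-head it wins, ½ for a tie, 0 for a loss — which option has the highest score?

Y

Y: beats W, X, and Z → score 3.
W: beats X; loses to Y and Z → score 1.
X: loses to Y, W, and Z → score 0.
Z: beats W and X; loses to Y → score 2.
Y has the best pairwise record.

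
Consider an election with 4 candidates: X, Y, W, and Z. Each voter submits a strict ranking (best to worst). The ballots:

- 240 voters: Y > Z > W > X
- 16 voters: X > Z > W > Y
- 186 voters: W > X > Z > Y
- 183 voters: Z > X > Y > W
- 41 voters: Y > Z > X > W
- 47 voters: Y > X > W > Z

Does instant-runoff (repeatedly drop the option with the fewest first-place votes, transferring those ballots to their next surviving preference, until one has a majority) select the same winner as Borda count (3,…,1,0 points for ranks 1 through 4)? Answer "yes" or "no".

Instant-runoff — R1 X 16, Y 328, W 186, Z 183 (X out); R2 Y 328, W 186, Z 199 (W out); R3 Y 328, Z 385 (Z winner). Winner: Z.
Borda — scores: X 921, Y 1167, W 861, Z 1329. Winner: Z.
The two methods agree.

yes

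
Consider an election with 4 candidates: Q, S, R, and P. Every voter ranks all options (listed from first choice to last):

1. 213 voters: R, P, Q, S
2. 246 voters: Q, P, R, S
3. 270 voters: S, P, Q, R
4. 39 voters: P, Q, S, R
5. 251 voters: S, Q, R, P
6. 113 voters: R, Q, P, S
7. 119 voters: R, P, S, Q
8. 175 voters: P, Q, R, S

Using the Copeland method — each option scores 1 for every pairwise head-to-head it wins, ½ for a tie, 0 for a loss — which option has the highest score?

Q: beats S and R; loses to P → score 2.
S: loses to Q, R, and P → score 0.
R: beats S; loses to Q and P → score 1.
P: beats Q, S, and R → score 3.
P has the best pairwise record.

P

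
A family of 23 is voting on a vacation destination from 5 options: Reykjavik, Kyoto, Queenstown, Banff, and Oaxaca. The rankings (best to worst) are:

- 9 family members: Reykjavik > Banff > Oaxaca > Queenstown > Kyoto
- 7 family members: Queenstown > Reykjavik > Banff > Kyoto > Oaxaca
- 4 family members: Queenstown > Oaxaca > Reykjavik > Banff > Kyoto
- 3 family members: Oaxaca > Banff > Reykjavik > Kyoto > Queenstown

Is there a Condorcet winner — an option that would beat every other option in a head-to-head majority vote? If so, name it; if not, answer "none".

Reykjavik

Reykjavik vs Kyoto: 23–0 for Reykjavik.
Reykjavik vs Queenstown: 12–11 for Reykjavik.
Reykjavik vs Banff: 20–3 for Reykjavik.
Reykjavik vs Oaxaca: 16–7 for Reykjavik.
Reykjavik beats every other option head-to-head.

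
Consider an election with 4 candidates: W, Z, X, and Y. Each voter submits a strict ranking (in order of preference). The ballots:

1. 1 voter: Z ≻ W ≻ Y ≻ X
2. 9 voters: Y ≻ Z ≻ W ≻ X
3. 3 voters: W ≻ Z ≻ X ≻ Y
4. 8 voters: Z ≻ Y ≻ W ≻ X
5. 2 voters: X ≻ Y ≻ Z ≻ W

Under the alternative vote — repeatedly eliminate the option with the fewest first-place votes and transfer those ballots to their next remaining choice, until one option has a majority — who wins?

Round 1: W 3, Z 9, X 2, Y 9. Eliminate X.
Round 2: W 3, Z 9, Y 11. Eliminate W.
Round 3: Z 12, Y 11. Z has a majority.

Z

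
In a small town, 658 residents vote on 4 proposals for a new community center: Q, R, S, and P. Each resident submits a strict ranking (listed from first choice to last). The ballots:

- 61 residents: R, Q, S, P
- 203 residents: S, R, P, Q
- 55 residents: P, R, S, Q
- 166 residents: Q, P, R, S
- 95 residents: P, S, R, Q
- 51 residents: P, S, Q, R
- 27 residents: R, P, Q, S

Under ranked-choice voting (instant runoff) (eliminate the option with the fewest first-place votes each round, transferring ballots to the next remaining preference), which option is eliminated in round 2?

S

Round 1: Q 166, R 88, S 203, P 201. Eliminate R.
Round 2: Q 227, S 203, P 228. Eliminate S.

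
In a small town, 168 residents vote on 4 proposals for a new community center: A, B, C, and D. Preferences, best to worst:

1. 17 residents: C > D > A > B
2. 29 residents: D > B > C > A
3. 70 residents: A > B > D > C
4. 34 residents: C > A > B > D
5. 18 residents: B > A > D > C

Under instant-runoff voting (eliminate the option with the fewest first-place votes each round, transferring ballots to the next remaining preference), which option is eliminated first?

B

Round 1: A 70, B 18, C 51, D 29. Eliminate B.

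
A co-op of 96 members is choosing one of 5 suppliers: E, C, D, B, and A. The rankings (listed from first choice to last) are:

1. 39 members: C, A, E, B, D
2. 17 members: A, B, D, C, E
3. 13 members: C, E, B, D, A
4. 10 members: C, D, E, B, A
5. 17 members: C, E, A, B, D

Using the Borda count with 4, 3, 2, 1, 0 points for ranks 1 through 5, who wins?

E: 39·2 + 17·0 + 13·3 + 10·2 + 17·3 = 188
C: 39·4 + 17·1 + 13·4 + 10·4 + 17·4 = 333
D: 39·0 + 17·2 + 13·1 + 10·3 + 17·0 = 77
B: 39·1 + 17·3 + 13·2 + 10·1 + 17·1 = 143
A: 39·3 + 17·4 + 13·0 + 10·0 + 17·2 = 219
C has the highest Borda score (333).

C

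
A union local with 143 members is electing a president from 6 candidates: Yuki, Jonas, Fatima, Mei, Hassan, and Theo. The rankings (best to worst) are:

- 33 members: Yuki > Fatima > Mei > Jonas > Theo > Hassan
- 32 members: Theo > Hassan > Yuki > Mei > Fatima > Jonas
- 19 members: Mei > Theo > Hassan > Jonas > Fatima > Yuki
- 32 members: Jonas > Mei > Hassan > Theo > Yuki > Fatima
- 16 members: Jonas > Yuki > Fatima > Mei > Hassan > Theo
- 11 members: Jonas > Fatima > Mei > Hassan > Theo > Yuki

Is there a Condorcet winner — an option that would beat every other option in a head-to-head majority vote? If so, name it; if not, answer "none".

Checking pairwise contests:
Jonas beats Yuki 78–65.
Mei beats Jonas 84–59.
Yuki beats Fatima 113–30.
Yuki beats Mei 81–62.
Jonas beats Hassan 92–51.
Jonas beats Theo 92–51.
Every option loses at least one head-to-head, so there is no Condorcet winner.

none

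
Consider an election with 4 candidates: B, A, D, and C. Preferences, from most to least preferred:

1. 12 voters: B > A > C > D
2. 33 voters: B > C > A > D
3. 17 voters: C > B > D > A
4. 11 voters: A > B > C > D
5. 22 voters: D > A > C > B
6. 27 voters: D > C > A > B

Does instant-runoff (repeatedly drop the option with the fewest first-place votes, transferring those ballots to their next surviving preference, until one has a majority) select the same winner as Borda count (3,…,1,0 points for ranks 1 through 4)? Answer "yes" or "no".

Instant-runoff — R1 B 45, A 11, D 49, C 17 (A out); R2 B 56, D 49, C 17 (C out); R3 B 73, D 49 (B winner). Winner: B.
Borda — scores: B 191, A 161, D 164, C 216. Winner: C.
The two methods disagree.

no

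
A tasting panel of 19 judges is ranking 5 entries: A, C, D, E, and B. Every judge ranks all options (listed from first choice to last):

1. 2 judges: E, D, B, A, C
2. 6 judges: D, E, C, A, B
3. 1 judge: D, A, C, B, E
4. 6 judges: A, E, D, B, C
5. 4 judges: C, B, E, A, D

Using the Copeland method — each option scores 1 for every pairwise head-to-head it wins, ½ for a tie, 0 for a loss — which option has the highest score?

A: beats D and B; loses to C and E → score 2.
C: beats A and B; loses to D and E → score 2.
D: beats C and B; loses to A and E → score 2.
E: beats A, C, D, and B → score 4.
B: loses to A, C, D, and E → score 0.
E has the best pairwise record.

E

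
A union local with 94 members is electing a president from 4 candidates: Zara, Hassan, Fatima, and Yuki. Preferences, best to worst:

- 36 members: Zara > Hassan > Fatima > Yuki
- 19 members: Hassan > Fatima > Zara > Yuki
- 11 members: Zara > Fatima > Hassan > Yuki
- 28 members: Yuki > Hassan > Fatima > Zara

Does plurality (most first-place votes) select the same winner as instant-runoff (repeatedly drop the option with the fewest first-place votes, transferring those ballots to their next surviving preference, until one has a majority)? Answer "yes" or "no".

yes

Plurality — first-place votes: Zara 47, Hassan 19, Fatima 0, Yuki 28. Winner: Zara.
Instant-runoff — R1 Zara 47, Hassan 19, Fatima 0, Yuki 28 (Fatima out); R2 Zara 47, Hassan 19, Yuki 28 (Hassan out); R3 Zara 66, Yuki 28 (Zara winner). Winner: Zara.
The two methods agree.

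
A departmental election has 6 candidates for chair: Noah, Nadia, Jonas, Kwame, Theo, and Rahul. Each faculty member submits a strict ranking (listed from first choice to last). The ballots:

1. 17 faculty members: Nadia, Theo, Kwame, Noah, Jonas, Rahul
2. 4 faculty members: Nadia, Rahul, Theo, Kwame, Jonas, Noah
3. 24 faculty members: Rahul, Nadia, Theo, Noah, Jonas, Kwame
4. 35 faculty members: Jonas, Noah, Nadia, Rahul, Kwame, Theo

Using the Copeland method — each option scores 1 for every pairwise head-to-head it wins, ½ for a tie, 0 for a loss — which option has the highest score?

Nadia

Noah: beats Jonas, Kwame, and Rahul; loses to Nadia and Theo → score 3.
Nadia: beats Noah, Jonas, Kwame, Theo, and Rahul → score 5.
Jonas: beats Kwame and Rahul; loses to Noah, Nadia, and Theo → score 2.
Kwame: loses to Noah, Nadia, Jonas, Theo, and Rahul → score 0.
Theo: beats Noah, Jonas, and Kwame; loses to Nadia and Rahul → score 3.
Rahul: beats Kwame and Theo; loses to Noah, Nadia, and Jonas → score 2.
Nadia has the best pairwise record.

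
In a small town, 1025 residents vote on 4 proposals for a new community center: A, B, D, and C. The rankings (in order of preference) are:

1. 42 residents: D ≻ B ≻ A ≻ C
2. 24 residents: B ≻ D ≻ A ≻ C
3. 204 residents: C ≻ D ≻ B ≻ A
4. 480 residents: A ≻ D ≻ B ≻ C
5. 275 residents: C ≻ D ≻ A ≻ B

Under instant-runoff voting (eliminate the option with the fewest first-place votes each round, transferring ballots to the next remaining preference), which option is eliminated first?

Round 1: A 480, B 24, D 42, C 479. Eliminate B.

B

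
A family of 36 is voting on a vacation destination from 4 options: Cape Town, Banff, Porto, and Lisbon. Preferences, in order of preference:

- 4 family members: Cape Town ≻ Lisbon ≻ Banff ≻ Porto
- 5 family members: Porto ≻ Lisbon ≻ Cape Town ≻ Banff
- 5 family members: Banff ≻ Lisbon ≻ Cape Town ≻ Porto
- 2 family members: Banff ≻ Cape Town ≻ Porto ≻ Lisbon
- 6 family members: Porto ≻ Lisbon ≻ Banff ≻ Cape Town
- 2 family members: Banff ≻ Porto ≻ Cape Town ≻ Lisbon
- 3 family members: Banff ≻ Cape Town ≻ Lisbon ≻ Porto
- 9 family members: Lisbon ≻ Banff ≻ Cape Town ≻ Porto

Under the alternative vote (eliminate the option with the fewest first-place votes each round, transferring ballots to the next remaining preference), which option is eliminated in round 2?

Round 1: Cape Town 4, Banff 12, Porto 11, Lisbon 9. Eliminate Cape Town.
Round 2: Banff 12, Porto 11, Lisbon 13. Eliminate Porto.

Porto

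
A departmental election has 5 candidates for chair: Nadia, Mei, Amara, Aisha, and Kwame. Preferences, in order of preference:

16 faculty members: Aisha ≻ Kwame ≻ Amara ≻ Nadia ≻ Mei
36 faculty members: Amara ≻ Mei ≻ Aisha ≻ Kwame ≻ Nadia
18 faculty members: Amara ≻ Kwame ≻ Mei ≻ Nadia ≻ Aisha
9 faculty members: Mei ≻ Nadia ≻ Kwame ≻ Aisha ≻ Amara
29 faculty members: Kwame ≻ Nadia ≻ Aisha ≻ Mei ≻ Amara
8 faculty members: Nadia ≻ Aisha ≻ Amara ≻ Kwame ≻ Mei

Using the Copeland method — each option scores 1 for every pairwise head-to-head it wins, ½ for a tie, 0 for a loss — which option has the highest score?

Amara

Nadia: beats Aisha; loses to Mei, Amara, and Kwame → score 1.
Mei: beats Nadia and Aisha; loses to Amara and Kwame → score 2.
Amara: beats Nadia, Mei, and Kwame; loses to Aisha → score 3.
Aisha: beats Amara and Kwame; loses to Nadia and Mei → score 2.
Kwame: beats Nadia and Mei; loses to Amara and Aisha → score 2.
Amara has the best pairwise record.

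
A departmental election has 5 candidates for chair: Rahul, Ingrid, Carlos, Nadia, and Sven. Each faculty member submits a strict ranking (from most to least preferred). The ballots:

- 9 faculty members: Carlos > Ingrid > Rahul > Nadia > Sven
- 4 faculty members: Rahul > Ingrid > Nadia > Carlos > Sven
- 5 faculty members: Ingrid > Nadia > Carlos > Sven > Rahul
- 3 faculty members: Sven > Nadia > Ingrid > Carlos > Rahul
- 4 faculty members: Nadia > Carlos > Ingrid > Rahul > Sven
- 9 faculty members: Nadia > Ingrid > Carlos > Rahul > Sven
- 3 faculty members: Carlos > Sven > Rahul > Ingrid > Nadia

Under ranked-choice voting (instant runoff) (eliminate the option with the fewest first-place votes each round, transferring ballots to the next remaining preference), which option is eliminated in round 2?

Round 1: Rahul 4, Ingrid 5, Carlos 12, Nadia 13, Sven 3. Eliminate Sven.
Round 2: Rahul 4, Ingrid 5, Carlos 12, Nadia 16. Eliminate Rahul.

Rahul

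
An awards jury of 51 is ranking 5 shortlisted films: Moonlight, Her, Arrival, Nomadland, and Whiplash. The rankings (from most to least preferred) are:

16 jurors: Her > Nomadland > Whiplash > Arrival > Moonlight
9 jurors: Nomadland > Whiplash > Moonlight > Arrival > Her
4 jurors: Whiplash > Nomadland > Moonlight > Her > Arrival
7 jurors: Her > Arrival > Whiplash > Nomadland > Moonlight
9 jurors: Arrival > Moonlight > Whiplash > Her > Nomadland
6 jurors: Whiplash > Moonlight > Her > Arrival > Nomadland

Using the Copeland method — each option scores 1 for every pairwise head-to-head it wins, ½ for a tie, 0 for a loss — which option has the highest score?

Whiplash

Moonlight: beats Her; loses to Arrival, Nomadland, and Whiplash → score 1.
Her: beats Arrival and Nomadland; loses to Moonlight and Whiplash → score 2.
Arrival: beats Moonlight; loses to Her, Nomadland, and Whiplash → score 1.
Nomadland: beats Moonlight and Arrival; loses to Her and Whiplash → score 2.
Whiplash: beats Moonlight, Her, Arrival, and Nomadland → score 4.
Whiplash has the best pairwise record.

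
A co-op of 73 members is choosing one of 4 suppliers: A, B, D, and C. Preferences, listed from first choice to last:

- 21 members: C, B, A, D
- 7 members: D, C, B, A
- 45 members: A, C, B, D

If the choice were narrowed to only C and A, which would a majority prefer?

Voters preferring C to A: 28; preferring A to C: 45.
A wins the head-to-head.

A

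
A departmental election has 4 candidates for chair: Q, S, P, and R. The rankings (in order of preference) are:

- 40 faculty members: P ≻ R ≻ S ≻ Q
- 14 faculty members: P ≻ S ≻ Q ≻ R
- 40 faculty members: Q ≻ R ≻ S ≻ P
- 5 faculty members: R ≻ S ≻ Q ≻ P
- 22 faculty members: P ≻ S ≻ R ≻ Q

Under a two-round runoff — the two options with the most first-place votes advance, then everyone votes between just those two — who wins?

Round 1 first-place votes: Q 40, S 0, P 76, R 5.
P and Q advance.
Runoff: P is preferred to Q by 76 voters; Q by 45.
P wins the runoff.

P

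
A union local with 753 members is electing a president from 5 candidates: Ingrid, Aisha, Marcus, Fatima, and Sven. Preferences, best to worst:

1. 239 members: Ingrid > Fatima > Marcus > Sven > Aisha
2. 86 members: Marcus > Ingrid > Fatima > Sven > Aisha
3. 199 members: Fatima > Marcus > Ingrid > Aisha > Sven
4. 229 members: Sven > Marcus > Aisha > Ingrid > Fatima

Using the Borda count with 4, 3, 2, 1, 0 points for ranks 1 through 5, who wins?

Ingrid: 239·4 + 86·3 + 199·2 + 229·1 = 1841
Aisha: 239·0 + 86·0 + 199·1 + 229·2 = 657
Marcus: 239·2 + 86·4 + 199·3 + 229·3 = 2106
Fatima: 239·3 + 86·2 + 199·4 + 229·0 = 1685
Sven: 239·1 + 86·1 + 199·0 + 229·4 = 1241
Marcus has the highest Borda score (2106).

Marcus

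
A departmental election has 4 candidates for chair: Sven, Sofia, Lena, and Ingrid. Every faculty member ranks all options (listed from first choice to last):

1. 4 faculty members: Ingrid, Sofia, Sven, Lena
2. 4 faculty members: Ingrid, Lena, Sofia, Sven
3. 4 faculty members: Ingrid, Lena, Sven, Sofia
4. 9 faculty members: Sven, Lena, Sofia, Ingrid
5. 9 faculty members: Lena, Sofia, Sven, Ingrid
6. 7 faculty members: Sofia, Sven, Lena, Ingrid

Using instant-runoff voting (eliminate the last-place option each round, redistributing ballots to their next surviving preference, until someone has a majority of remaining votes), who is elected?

Round 1: Sven 9, Sofia 7, Lena 9, Ingrid 12. Eliminate Sofia.
Round 2: Sven 16, Lena 9, Ingrid 12. Eliminate Lena.
Round 3: Sven 25, Ingrid 12. Sven has a majority.

Sven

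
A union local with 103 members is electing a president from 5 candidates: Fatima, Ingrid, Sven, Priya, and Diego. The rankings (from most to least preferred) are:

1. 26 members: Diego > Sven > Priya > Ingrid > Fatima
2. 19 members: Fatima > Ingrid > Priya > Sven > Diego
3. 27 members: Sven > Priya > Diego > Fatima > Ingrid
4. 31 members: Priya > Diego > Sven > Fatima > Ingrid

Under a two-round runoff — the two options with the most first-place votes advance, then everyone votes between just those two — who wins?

Sven

Round 1 first-place votes: Fatima 19, Ingrid 0, Sven 27, Priya 31, Diego 26.
Priya and Sven advance.
Runoff: Priya is preferred to Sven by 50 voters; Sven by 53.
Sven wins the runoff.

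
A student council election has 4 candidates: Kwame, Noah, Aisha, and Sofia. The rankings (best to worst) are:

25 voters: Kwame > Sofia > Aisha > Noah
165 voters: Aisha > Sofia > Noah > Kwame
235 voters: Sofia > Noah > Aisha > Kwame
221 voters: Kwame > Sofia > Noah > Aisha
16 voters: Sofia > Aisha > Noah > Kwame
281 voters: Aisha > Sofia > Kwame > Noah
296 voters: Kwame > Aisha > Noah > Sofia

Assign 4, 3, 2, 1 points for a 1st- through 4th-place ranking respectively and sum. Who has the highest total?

Kwame: 25·4 + 165·1 + 235·1 + 221·4 + 16·1 + 281·2 + 296·4 = 3146
Noah: 25·1 + 165·2 + 235·3 + 221·2 + 16·2 + 281·1 + 296·2 = 2407
Aisha: 25·2 + 165·4 + 235·2 + 221·1 + 16·3 + 281·4 + 296·3 = 3461
Sofia: 25·3 + 165·3 + 235·4 + 221·3 + 16·4 + 281·3 + 296·1 = 3376
Aisha has the highest Borda score (3461).

Aisha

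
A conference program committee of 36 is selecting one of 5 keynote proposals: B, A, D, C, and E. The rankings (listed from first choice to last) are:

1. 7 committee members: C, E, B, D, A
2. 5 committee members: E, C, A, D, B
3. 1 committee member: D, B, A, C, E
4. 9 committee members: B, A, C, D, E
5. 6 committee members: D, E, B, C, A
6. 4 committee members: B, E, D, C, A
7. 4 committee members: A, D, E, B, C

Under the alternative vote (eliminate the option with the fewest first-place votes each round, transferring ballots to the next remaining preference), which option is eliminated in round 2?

E

Round 1: B 13, A 4, D 7, C 7, E 5. Eliminate A.
Round 2: B 13, D 11, C 7, E 5. Eliminate E.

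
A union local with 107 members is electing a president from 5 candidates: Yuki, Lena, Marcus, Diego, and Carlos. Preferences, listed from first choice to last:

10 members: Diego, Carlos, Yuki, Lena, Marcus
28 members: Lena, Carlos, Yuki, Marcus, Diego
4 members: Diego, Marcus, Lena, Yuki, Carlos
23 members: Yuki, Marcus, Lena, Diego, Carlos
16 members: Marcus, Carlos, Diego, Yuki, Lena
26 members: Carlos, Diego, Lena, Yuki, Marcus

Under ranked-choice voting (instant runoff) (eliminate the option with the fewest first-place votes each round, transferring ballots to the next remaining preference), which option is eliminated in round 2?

Marcus

Round 1: Yuki 23, Lena 28, Marcus 16, Diego 14, Carlos 26. Eliminate Diego.
Round 2: Yuki 23, Lena 28, Marcus 20, Carlos 36. Eliminate Marcus.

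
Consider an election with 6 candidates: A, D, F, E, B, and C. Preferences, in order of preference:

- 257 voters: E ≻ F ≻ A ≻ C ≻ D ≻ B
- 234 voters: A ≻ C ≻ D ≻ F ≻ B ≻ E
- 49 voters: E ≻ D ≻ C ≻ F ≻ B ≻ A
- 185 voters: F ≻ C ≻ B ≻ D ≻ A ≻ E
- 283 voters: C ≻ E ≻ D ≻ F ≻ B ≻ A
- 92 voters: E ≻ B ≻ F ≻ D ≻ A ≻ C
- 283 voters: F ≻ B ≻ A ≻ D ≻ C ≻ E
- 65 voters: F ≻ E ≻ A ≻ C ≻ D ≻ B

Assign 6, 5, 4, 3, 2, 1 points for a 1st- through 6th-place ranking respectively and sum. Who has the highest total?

F

A: 257·4 + 234·6 + 49·1 + 185·2 + 283·1 + 92·2 + 283·4 + 65·4 = 4710
D: 257·2 + 234·4 + 49·5 + 185·3 + 283·4 + 92·3 + 283·3 + 65·2 = 4637
F: 257·5 + 234·3 + 49·3 + 185·6 + 283·3 + 92·4 + 283·6 + 65·6 = 6549
E: 257·6 + 234·1 + 49·6 + 185·1 + 283·5 + 92·6 + 283·1 + 65·5 = 4830
B: 257·1 + 234·2 + 49·2 + 185·4 + 283·2 + 92·5 + 283·5 + 65·1 = 4069
C: 257·3 + 234·5 + 49·4 + 185·5 + 283·6 + 92·1 + 283·2 + 65·3 = 5613
F has the highest Borda score (6549).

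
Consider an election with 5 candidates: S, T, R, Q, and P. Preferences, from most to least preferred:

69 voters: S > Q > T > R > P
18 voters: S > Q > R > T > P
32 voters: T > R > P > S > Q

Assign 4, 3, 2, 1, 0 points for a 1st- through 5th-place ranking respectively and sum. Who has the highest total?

S: 69·4 + 18·4 + 32·1 = 380
T: 69·2 + 18·1 + 32·4 = 284
R: 69·1 + 18·2 + 32·3 = 201
Q: 69·3 + 18·3 + 32·0 = 261
P: 69·0 + 18·0 + 32·2 = 64
S has the highest Borda score (380).

S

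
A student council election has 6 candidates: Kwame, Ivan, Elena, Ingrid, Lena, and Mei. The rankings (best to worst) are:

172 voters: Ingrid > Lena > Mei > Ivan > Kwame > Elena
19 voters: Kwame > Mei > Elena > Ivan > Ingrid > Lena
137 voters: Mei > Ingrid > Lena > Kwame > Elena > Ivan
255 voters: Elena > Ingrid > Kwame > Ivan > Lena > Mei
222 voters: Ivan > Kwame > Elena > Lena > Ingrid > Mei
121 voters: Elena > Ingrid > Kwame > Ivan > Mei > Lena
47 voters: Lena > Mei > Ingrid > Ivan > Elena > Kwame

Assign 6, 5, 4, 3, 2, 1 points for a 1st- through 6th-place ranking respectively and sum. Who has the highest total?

Ingrid

Kwame: 172·2 + 19·6 + 137·3 + 255·4 + 222·5 + 121·4 + 47·1 = 3530
Ivan: 172·3 + 19·3 + 137·1 + 255·3 + 222·6 + 121·3 + 47·3 = 3311
Elena: 172·1 + 19·4 + 137·2 + 255·6 + 222·4 + 121·6 + 47·2 = 3760
Ingrid: 172·6 + 19·2 + 137·5 + 255·5 + 222·2 + 121·5 + 47·4 = 4267
Lena: 172·5 + 19·1 + 137·4 + 255·2 + 222·3 + 121·1 + 47·6 = 3006
Mei: 172·4 + 19·5 + 137·6 + 255·1 + 222·1 + 121·2 + 47·5 = 2559
Ingrid has the highest Borda score (4267).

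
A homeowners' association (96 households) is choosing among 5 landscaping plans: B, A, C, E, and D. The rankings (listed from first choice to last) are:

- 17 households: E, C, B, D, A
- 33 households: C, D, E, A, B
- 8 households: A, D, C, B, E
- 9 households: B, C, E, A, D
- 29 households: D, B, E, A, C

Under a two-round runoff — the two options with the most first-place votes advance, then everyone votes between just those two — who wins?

Round 1 first-place votes: B 9, A 8, C 33, E 17, D 29.
C and D advance.
Runoff: C is preferred to D by 59 voters; D by 37.
C wins the runoff.

C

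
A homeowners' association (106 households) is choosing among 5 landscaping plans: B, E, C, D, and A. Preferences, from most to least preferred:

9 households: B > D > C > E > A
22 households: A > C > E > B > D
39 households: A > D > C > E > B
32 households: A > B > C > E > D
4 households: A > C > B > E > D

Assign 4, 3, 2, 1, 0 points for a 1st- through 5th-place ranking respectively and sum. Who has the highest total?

B: 9·4 + 22·1 + 39·0 + 32·3 + 4·2 = 162
E: 9·1 + 22·2 + 39·1 + 32·1 + 4·1 = 128
C: 9·2 + 22·3 + 39·2 + 32·2 + 4·3 = 238
D: 9·3 + 22·0 + 39·3 + 32·0 + 4·0 = 144
A: 9·0 + 22·4 + 39·4 + 32·4 + 4·4 = 388
A has the highest Borda score (388).

A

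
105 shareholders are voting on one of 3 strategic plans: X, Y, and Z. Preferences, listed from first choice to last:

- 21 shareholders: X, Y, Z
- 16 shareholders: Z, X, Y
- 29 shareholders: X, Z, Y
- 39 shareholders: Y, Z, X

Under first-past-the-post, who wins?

X

First-place votes: X 50, Y 39, Z 16.
X has the most first-place votes.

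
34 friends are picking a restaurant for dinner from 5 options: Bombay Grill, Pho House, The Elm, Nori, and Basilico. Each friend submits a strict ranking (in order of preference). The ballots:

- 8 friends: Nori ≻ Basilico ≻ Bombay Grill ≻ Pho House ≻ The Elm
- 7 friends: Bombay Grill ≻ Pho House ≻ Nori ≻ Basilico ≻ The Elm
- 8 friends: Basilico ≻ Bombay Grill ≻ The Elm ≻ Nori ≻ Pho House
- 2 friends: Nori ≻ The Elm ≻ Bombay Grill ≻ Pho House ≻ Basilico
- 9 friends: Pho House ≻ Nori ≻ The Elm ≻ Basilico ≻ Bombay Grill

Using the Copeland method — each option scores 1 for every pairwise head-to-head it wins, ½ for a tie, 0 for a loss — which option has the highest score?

Bombay Grill: beats Pho House and The Elm; loses to Nori and Basilico → score 2.
Pho House: beats The Elm and Basilico; loses to Bombay Grill and Nori → score 2.
The Elm: loses to Bombay Grill, Pho House, Nori, and Basilico → score 0.
Nori: beats Bombay Grill, Pho House, The Elm, and Basilico → score 4.
Basilico: beats Bombay Grill and The Elm; loses to Pho House and Nori → score 2.
Nori has the best pairwise record.

Nori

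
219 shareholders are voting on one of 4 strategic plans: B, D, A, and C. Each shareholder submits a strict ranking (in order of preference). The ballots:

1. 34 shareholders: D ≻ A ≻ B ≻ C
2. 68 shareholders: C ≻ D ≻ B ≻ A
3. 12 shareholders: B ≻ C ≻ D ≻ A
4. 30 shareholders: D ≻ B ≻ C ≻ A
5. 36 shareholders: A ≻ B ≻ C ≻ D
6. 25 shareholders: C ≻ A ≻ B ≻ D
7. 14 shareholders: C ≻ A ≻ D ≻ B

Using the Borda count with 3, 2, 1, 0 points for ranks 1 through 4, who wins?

B: 34·1 + 68·1 + 12·3 + 30·2 + 36·2 + 25·1 + 14·0 = 295
D: 34·3 + 68·2 + 12·1 + 30·3 + 36·0 + 25·0 + 14·1 = 354
A: 34·2 + 68·0 + 12·0 + 30·0 + 36·3 + 25·2 + 14·2 = 254
C: 34·0 + 68·3 + 12·2 + 30·1 + 36·1 + 25·3 + 14·3 = 411
C has the highest Borda score (411).

C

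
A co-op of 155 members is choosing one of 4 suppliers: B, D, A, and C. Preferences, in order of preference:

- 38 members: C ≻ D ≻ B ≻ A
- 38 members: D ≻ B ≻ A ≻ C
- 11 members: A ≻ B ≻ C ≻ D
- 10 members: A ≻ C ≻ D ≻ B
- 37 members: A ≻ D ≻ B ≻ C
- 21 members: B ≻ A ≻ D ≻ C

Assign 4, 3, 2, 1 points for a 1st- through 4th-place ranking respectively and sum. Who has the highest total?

B: 38·2 + 38·3 + 11·3 + 10·1 + 37·2 + 21·4 = 391
D: 38·3 + 38·4 + 11·1 + 10·2 + 37·3 + 21·2 = 450
A: 38·1 + 38·2 + 11·4 + 10·4 + 37·4 + 21·3 = 409
C: 38·4 + 38·1 + 11·2 + 10·3 + 37·1 + 21·1 = 300
D has the highest Borda score (450).

D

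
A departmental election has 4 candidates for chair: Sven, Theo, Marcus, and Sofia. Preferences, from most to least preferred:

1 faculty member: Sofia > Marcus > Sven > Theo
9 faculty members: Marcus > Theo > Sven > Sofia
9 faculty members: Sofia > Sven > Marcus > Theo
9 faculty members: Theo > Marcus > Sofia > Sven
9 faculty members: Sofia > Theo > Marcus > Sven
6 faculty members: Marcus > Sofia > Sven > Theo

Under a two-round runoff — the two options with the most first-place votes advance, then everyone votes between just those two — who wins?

Marcus

Round 1 first-place votes: Sven 0, Theo 9, Marcus 15, Sofia 19.
Sofia and Marcus advance.
Runoff: Sofia is preferred to Marcus by 19 voters; Marcus by 24.
Marcus wins the runoff.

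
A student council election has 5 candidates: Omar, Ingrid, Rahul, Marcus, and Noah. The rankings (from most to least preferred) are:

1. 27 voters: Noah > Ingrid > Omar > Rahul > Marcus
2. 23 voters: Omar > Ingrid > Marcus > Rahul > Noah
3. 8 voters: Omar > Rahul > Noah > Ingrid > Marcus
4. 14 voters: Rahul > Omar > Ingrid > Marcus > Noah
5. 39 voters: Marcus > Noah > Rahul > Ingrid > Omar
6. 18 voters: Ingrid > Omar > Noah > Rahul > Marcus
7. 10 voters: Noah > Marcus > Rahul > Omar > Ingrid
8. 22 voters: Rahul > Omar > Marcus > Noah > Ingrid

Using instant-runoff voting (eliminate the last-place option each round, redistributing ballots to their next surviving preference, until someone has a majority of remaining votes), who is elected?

Round 1: Omar 31, Ingrid 18, Rahul 36, Marcus 39, Noah 37. Eliminate Ingrid.
Round 2: Omar 49, Rahul 36, Marcus 39, Noah 37. Eliminate Rahul.
Round 3: Omar 85, Marcus 39, Noah 37. Omar has a majority.

Omar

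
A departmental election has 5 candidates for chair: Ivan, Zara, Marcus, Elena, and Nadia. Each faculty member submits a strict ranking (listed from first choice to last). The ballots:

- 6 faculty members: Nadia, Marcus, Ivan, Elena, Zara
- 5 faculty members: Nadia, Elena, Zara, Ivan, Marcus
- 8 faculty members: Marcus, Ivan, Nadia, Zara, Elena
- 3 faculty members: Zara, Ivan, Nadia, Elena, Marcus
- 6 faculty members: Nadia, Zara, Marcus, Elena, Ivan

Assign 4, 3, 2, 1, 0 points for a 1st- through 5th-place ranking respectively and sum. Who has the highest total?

Ivan: 6·2 + 5·1 + 8·3 + 3·3 + 6·0 = 50
Zara: 6·0 + 5·2 + 8·1 + 3·4 + 6·3 = 48
Marcus: 6·3 + 5·0 + 8·4 + 3·0 + 6·2 = 62
Elena: 6·1 + 5·3 + 8·0 + 3·1 + 6·1 = 30
Nadia: 6·4 + 5·4 + 8·2 + 3·2 + 6·4 = 90
Nadia has the highest Borda score (90).

Nadia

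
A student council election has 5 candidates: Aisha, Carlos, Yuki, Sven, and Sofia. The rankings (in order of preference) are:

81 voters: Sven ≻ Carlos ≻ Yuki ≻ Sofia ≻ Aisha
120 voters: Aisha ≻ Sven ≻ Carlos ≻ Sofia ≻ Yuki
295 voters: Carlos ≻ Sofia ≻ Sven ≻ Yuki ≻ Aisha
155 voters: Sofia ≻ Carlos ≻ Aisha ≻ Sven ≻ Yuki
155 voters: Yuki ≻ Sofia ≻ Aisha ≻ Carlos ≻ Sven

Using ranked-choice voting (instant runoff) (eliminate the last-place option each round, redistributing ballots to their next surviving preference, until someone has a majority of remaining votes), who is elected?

Round 1: Aisha 120, Carlos 295, Yuki 155, Sven 81, Sofia 155. Eliminate Sven.
Round 2: Aisha 120, Carlos 376, Yuki 155, Sofia 155. Eliminate Aisha.
Round 3: Carlos 496, Yuki 155, Sofia 155. Carlos has a majority.

Carlos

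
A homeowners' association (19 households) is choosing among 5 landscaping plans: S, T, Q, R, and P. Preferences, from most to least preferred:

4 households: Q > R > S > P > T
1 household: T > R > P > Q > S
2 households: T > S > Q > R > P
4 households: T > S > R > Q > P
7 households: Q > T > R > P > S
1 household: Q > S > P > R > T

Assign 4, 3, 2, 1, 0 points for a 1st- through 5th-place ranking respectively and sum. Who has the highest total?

S: 4·2 + 1·0 + 2·3 + 4·3 + 7·0 + 1·3 = 29
T: 4·0 + 1·4 + 2·4 + 4·4 + 7·3 + 1·0 = 49
Q: 4·4 + 1·1 + 2·2 + 4·1 + 7·4 + 1·4 = 57
R: 4·3 + 1·3 + 2·1 + 4·2 + 7·2 + 1·1 = 40
P: 4·1 + 1·2 + 2·0 + 4·0 + 7·1 + 1·2 = 15
Q has the highest Borda score (57).

Q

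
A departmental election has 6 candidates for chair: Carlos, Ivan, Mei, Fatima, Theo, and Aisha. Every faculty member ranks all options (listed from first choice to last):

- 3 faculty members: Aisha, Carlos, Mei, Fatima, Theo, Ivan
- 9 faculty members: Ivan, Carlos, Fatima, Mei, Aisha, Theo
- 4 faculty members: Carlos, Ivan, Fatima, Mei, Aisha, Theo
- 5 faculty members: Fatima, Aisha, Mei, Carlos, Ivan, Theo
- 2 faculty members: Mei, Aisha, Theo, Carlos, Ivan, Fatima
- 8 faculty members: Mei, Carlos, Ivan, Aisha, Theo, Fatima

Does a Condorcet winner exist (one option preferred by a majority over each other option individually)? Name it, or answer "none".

Carlos

Carlos vs Ivan: 22–9 for Carlos.
Carlos vs Mei: 16–15 for Carlos.
Carlos vs Fatima: 26–5 for Carlos.
Carlos vs Theo: 29–2 for Carlos.
Carlos vs Aisha: 21–10 for Carlos.
Carlos beats every other option head-to-head.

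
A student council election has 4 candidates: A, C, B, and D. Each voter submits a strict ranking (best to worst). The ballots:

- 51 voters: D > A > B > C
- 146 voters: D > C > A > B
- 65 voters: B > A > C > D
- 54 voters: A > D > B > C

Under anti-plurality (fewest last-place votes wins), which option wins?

Last-place votes: A 0, C 105, B 146, D 65.
A is ranked last by the fewest voters, so A wins.

A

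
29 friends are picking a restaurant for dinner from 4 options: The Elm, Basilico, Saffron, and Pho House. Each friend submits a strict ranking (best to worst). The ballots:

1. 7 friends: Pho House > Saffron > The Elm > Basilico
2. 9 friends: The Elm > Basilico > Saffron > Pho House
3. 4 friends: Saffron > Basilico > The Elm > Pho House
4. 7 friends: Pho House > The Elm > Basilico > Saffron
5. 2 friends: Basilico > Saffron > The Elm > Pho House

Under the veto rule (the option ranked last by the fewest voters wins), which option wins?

Last-place votes: The Elm 0, Basilico 7, Saffron 7, Pho House 15.
The Elm is ranked last by the fewest voters, so The Elm wins.

The Elm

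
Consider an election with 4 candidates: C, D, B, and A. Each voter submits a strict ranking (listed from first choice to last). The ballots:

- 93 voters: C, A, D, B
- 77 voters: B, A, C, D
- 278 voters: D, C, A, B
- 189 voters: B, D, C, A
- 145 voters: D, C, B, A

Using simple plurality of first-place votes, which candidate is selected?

First-place votes: C 93, D 423, B 266, A 0.
D has the most first-place votes.

D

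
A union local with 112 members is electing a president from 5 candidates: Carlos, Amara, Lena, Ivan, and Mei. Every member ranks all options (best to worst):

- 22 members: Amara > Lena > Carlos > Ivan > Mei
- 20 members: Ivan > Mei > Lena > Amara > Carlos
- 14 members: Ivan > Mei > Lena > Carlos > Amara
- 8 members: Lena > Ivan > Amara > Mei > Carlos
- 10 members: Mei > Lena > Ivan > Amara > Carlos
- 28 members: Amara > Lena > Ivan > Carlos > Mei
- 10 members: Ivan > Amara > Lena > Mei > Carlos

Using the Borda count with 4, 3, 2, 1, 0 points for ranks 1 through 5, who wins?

Carlos: 22·2 + 20·0 + 14·1 + 8·0 + 10·0 + 28·1 + 10·0 = 86
Amara: 22·4 + 20·1 + 14·0 + 8·2 + 10·1 + 28·4 + 10·3 = 276
Lena: 22·3 + 20·2 + 14·2 + 8·4 + 10·3 + 28·3 + 10·2 = 300
Ivan: 22·1 + 20·4 + 14·4 + 8·3 + 10·2 + 28·2 + 10·4 = 298
Mei: 22·0 + 20·3 + 14·3 + 8·1 + 10·4 + 28·0 + 10·1 = 160
Lena has the highest Borda score (300).

Lena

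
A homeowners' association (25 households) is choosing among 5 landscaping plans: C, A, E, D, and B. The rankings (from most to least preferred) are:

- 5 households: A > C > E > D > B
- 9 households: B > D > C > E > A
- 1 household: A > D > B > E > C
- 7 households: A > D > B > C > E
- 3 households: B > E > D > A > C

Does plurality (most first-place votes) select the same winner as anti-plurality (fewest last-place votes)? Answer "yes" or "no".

Plurality — first-place votes: C 0, A 13, E 0, D 0, B 12. Winner: A.
Anti-plurality — last-place votes: C 4, A 9, E 7, D 0, B 5. Winner: D.
The two methods disagree.

no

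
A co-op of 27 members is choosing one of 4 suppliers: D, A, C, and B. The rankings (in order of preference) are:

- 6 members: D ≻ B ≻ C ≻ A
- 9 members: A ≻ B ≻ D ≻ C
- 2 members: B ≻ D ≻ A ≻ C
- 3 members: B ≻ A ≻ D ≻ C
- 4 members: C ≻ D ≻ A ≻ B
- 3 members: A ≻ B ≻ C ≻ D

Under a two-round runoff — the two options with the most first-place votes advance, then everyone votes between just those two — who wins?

A

Round 1 first-place votes: D 6, A 12, C 4, B 5.
A and D advance.
Runoff: A is preferred to D by 15 voters; D by 12.
A wins the runoff.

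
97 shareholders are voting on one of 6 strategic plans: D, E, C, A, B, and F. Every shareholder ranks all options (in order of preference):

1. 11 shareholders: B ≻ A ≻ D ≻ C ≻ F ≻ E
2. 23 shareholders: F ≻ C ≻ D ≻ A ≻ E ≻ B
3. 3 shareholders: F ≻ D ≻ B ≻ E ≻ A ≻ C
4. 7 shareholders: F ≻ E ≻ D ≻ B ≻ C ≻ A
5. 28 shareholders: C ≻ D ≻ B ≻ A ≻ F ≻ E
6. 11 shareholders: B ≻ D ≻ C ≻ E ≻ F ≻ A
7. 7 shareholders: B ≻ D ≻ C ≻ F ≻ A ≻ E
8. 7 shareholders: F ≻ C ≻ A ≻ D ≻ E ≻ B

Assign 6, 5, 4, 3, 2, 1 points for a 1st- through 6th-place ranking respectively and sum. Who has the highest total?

D: 11·4 + 23·4 + 3·5 + 7·4 + 28·5 + 11·5 + 7·5 + 7·3 = 430
E: 11·1 + 23·2 + 3·3 + 7·5 + 28·1 + 11·3 + 7·1 + 7·2 = 183
C: 11·3 + 23·5 + 3·1 + 7·2 + 28·6 + 11·4 + 7·4 + 7·5 = 440
A: 11·5 + 23·3 + 3·2 + 7·1 + 28·3 + 11·1 + 7·2 + 7·4 = 274
B: 11·6 + 23·1 + 3·4 + 7·3 + 28·4 + 11·6 + 7·6 + 7·1 = 349
F: 11·2 + 23·6 + 3·6 + 7·6 + 28·2 + 11·2 + 7·3 + 7·6 = 361
C has the highest Borda score (440).

C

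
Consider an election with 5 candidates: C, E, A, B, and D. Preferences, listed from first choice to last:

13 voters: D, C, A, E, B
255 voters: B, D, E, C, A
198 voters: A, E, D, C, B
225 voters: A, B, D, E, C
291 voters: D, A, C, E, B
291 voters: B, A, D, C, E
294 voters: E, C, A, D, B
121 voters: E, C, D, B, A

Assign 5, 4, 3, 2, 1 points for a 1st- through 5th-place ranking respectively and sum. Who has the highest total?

C: 13·4 + 255·2 + 198·2 + 225·1 + 291·3 + 291·2 + 294·4 + 121·4 = 4298
E: 13·2 + 255·3 + 198·4 + 225·2 + 291·2 + 291·1 + 294·5 + 121·5 = 4981
A: 13·3 + 255·1 + 198·5 + 225·5 + 291·4 + 291·4 + 294·3 + 121·1 = 5740
B: 13·1 + 255·5 + 198·1 + 225·4 + 291·1 + 291·5 + 294·1 + 121·2 = 4668
D: 13·5 + 255·4 + 198·3 + 225·3 + 291·5 + 291·3 + 294·2 + 121·3 = 5633
A has the highest Borda score (5740).

A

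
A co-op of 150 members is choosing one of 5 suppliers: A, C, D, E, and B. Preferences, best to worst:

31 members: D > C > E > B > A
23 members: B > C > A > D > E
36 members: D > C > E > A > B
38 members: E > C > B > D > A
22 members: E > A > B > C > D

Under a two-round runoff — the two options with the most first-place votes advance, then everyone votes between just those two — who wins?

Round 1 first-place votes: A 0, C 0, D 67, E 60, B 23.
D and E advance.
Runoff: D is preferred to E by 90 voters; E by 60.
D wins the runoff.

D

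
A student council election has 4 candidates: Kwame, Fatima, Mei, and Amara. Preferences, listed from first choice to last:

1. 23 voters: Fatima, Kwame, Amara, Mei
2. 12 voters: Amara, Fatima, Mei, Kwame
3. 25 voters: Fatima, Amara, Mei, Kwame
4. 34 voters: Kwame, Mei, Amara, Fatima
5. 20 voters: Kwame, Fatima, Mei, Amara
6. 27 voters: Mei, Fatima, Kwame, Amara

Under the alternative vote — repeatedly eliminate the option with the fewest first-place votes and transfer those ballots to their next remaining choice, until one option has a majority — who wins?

Round 1: Kwame 54, Fatima 48, Mei 27, Amara 12. Eliminate Amara.
Round 2: Kwame 54, Fatima 60, Mei 27. Eliminate Mei.
Round 3: Kwame 54, Fatima 87. Fatima has a majority.

Fatima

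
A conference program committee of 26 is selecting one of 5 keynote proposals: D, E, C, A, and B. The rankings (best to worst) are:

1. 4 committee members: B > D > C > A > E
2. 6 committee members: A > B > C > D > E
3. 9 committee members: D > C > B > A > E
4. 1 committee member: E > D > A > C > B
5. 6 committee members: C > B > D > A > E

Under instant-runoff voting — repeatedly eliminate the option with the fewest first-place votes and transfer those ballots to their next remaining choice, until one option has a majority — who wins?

D

Round 1: D 9, E 1, C 6, A 6, B 4. Eliminate E.
Round 2: D 10, C 6, A 6, B 4. Eliminate B.
Round 3: D 14, C 6, A 6. D has a majority.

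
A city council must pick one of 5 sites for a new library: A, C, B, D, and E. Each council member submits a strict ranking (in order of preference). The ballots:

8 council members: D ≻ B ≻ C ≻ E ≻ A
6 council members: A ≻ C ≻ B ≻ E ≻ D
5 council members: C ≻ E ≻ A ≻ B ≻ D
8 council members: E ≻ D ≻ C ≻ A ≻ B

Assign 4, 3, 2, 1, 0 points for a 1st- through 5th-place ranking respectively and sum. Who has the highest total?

C

A: 8·0 + 6·4 + 5·2 + 8·1 = 42
C: 8·2 + 6·3 + 5·4 + 8·2 = 70
B: 8·3 + 6·2 + 5·1 + 8·0 = 41
D: 8·4 + 6·0 + 5·0 + 8·3 = 56
E: 8·1 + 6·1 + 5·3 + 8·4 = 61
C has the highest Borda score (70).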